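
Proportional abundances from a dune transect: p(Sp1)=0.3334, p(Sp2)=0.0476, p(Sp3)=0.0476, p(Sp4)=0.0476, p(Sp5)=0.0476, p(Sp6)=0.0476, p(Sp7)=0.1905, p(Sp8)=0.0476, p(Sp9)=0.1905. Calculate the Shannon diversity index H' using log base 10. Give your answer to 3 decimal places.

0.811

Each pᵢ log₁₀ pᵢ term (working shown to 5 dp, full precision carried): 0.3334×(-0.47703)=-0.15904, 0.0476×(-1.32239)=-0.06295, 0.0476×(-1.32239)=-0.06295, 0.0476×(-1.32239)=-0.06295, 0.0476×(-1.32239)=-0.06295, 0.0476×(-1.32239)=-0.06295, 0.1905×(-0.72011)=-0.13718, 0.0476×(-1.32239)=-0.06295, 0.1905×(-0.72011)=-0.13718.
Sum = -0.81108, so H' = 0.811.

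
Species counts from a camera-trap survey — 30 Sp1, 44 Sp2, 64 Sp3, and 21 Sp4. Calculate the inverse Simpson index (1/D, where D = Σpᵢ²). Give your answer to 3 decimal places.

Total N = 30+44+64+21 = 159, so the proportions are 0.1886792, 0.2767296, 0.4025157, 0.1320755 (working shown to 7 dp, full precision carried).
D = 0.1886792² + 0.2767296² + 0.4025157² + 0.1320755² = 0.0355999 + 0.0765792 + 0.1620189 + 0.0174439 = 0.2916419.
So 1/D = 3.42886, i.e. 3.429 to 3 decimal places.

3.429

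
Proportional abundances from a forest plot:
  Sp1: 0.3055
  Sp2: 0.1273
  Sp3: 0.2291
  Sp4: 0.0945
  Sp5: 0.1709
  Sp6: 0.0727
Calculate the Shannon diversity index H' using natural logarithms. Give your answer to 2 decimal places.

Each pᵢ ln pᵢ term (working shown to 4 dp, full precision carried): 0.3055×(-1.1858)=-0.3623, 0.1273×(-2.0612)=-0.2624, 0.2291×(-1.4736)=-0.3376, 0.0945×(-2.3592)=-0.2229, 0.1709×(-1.7667)=-0.3019, 0.0727×(-2.6214)=-0.1906.
Sum = -1.6777, so H' = 1.68.

1.68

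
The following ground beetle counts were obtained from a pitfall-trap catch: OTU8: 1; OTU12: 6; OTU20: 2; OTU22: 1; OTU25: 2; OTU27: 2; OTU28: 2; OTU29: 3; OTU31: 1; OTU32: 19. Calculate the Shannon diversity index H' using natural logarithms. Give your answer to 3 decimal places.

1.727

Total N = 1+6+2+1+2+2+2+3+1+19 = 39, so the proportions are 0.02564, 0.15385, 0.05128, 0.02564, 0.05128, 0.05128, 0.05128, 0.07692, 0.02564, 0.48718 (working shown to 5 dp, full precision carried).
Each pᵢ ln pᵢ term: 0.02564×(-3.66356)=-0.09394, 0.15385×(-1.87180)=-0.28797, 0.05128×(-2.97041)=-0.15233, 0.02564×(-3.66356)=-0.09394, 0.05128×(-2.97041)=-0.15233, 0.05128×(-2.97041)=-0.15233, 0.05128×(-2.97041)=-0.15233, 0.07692×(-2.56495)=-0.19730, 0.02564×(-3.66356)=-0.09394, 0.48718×(-0.71912)=-0.35034.
Sum = -1.72674, so H' = 1.727.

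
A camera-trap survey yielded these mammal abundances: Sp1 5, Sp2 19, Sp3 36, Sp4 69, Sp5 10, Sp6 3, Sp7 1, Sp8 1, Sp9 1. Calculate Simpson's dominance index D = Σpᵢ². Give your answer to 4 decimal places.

0.3118

Total N = 5+19+36+69+10+3+1+1+1 = 145, so the proportions are 0.034483, 0.131034, 0.248276, 0.475862, 0.068966, 0.02069, 0.006897, 0.006897, 0.006897 (working shown to 6 dp, full precision carried).
D = 0.034483² + 0.131034² + 0.248276² + 0.475862² + 0.068966² + 0.02069² + 0.006897² + 0.006897² + 0.006897² = 0.001189 + 0.017170 + 0.061641 + 0.226445 + 0.004756 + 0.000428 + 0.000048 + 0.000048 + 0.000048 = 0.311772.
To 4 decimal places, D = 0.3118.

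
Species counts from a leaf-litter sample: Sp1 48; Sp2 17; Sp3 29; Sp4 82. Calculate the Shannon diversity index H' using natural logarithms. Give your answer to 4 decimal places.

1.2331

Total N = 48+17+29+82 = 176, so the proportions are 0.272727, 0.096591, 0.164773, 0.465909 (working shown to 6 dp, full precision carried).
Each pᵢ ln pᵢ term: 0.272727×(-1.299283)=-0.354350, 0.096591×(-2.337271)=-0.225759, 0.164773×(-1.803188)=-0.297116, 0.465909×(-0.763765)=-0.355845.
Sum = -1.233070, so H' = 1.2331.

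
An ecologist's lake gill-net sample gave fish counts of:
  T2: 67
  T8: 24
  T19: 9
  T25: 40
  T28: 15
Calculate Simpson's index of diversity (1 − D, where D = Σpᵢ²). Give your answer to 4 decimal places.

Total N = 67+24+9+40+15 = 155, so the proportions are 0.432258, 0.154839, 0.058065, 0.258065, 0.096774 (working shown to 6 dp, full precision carried).
D = 0.432258² + 0.154839² + 0.058065² + 0.258065² + 0.096774² = 0.186847 + 0.023975 + 0.003371 + 0.066597 + 0.009365 = 0.290156.
So 1 − D = 0.709844, i.e. 0.7098 to 4 decimal places.

0.7098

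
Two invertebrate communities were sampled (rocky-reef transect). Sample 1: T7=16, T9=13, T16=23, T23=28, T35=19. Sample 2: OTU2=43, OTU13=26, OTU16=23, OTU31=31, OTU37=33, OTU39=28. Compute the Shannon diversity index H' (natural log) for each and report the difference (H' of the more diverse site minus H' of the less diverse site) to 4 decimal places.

Sample 1: N=99, proportions 0.161616, 0.131313, 0.232323, 0.282828, 0.191919, giving H' = 1.574229 (working shown to 6 dp, full precision carried).
Sample 2: N=184, proportions 0.233696, 0.141304, 0.125, 0.168478, 0.179348, 0.152174, giving H' = 1.770922.
Difference = |1.574229 − 1.770922| = 0.196693, i.e. 0.1967 to 4 decimal places.

0.1967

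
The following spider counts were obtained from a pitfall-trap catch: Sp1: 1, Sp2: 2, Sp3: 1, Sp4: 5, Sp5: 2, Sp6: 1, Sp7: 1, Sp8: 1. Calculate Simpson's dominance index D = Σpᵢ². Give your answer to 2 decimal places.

0.19

Total N = 1+2+1+5+2+1+1+1 = 14, so the proportions are 0.0714, 0.1429, 0.0714, 0.3571, 0.1429, 0.0714, 0.0714, 0.0714 (working shown to 4 dp, full precision carried).
D = 0.0714² + 0.1429² + 0.0714² + 0.3571² + 0.1429² + 0.0714² + 0.0714² + 0.0714² = 0.0051 + 0.0204 + 0.0051 + 0.1276 + 0.0204 + 0.0051 + 0.0051 + 0.0051 = 0.1939.
To 2 decimal places, D = 0.19.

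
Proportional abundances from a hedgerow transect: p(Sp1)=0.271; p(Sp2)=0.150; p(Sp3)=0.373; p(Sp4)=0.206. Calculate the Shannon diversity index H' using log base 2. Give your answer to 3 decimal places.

Each pᵢ log₂ pᵢ term (working shown to 5 dp, full precision carried): 0.271×(-1.88364)=-0.51047, 0.15×(-2.73697)=-0.41054, 0.373×(-1.42275)=-0.53069, 0.206×(-2.27928)=-0.46953.
Sum = -1.92123, so H' = 1.921.

1.921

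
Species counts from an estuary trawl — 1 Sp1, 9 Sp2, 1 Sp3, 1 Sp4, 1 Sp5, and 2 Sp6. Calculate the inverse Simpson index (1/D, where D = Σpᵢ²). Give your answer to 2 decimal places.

2.53

Total N = 1+9+1+1+1+2 = 15, so the proportions are 0.06667, 0.6, 0.06667, 0.06667, 0.06667, 0.13333 (working shown to 5 dp, full precision carried).
D = 0.06667² + 0.6² + 0.06667² + 0.06667² + 0.06667² + 0.13333² = 0.00444 + 0.36000 + 0.00444 + 0.00444 + 0.00444 + 0.01778 = 0.39556.
So 1/D = 2.5281, i.e. 2.53 to 2 decimal places.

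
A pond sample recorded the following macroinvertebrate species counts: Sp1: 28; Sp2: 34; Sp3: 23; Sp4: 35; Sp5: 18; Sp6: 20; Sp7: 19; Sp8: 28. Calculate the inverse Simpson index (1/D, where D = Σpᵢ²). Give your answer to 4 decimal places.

Total N = 28+34+23+35+18+20+19+28 = 205, so the proportions are 0.13658537, 0.16585366, 0.11219512, 0.17073171, 0.08780488, 0.09756098, 0.09268293, 0.13658537 (working shown to 8 dp, full precision carried).
D = 0.13658537² + 0.16585366² + 0.11219512² + 0.17073171² + 0.08780488² + 0.09756098² + 0.09268293² + 0.13658537² = 0.01865556 + 0.02750744 + 0.01258775 + 0.02914932 + 0.00770970 + 0.00951814 + 0.00859012 + 0.01865556 = 0.13237359.
So 1/D = 7.554377, i.e. 7.5544 to 4 decimal places.

7.5544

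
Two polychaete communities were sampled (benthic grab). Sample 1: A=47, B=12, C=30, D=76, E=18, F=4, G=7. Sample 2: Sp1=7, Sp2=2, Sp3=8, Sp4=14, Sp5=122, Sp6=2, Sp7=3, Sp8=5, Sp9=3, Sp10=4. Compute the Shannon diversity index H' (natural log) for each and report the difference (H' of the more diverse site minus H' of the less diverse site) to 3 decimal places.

Sample 1: N=194, proportions 0.242268, 0.061856, 0.154639, 0.391753, 0.092784, 0.020619, 0.036082, giving H' = 1.591875 (working shown to 6 dp, full precision carried).
Sample 2: N=170, proportions 0.041176, 0.011765, 0.047059, 0.082353, 0.717647, 0.011765, 0.017647, 0.029412, 0.017647, 0.023529, giving H' = 1.157852.
Difference = |1.591875 − 1.157852| = 0.434023, i.e. 0.434 to 3 decimal places.

0.434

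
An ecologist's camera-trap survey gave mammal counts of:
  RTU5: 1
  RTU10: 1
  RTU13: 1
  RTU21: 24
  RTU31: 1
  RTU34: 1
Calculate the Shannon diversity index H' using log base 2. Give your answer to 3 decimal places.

Total N = 1+1+1+24+1+1 = 29, so the proportions are 0.03448, 0.03448, 0.03448, 0.82759, 0.03448, 0.03448 (working shown to 5 dp, full precision carried).
Each pᵢ log₂ pᵢ term: 0.03448×(-4.85798)=-0.16752, 0.03448×(-4.85798)=-0.16752, 0.03448×(-4.85798)=-0.16752, 0.82759×(-0.27302)=-0.22595, 0.03448×(-4.85798)=-0.16752, 0.03448×(-4.85798)=-0.16752.
Sum = -1.06353, so H' = 1.064.

1.064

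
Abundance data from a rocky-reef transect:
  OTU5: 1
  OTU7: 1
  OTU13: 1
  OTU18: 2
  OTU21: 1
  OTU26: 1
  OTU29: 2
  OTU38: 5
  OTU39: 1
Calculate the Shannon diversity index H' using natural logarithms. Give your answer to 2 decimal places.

1.99

Total N = 1+1+1+2+1+1+2+5+1 = 15, so the proportions are 0.0667, 0.0667, 0.0667, 0.1333, 0.0667, 0.0667, 0.1333, 0.3333, 0.0667 (working shown to 4 dp, full precision carried).
Each pᵢ ln pᵢ term: 0.0667×(-2.7081)=-0.1805, 0.0667×(-2.7081)=-0.1805, 0.0667×(-2.7081)=-0.1805, 0.1333×(-2.0149)=-0.2687, 0.0667×(-2.7081)=-0.1805, 0.0667×(-2.7081)=-0.1805, 0.1333×(-2.0149)=-0.2687, 0.3333×(-1.0986)=-0.3662, 0.0667×(-2.7081)=-0.1805.
Sum = -1.9867, so H' = 1.99.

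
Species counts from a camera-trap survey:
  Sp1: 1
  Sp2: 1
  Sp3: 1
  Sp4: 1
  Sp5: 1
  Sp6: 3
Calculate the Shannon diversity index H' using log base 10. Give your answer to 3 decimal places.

Total N = 1+1+1+1+1+3 = 8, so the proportions are 0.125, 0.125, 0.125, 0.125, 0.125, 0.375 (working shown to 5 dp, full precision carried).
Each pᵢ log₁₀ pᵢ term: 0.125×(-0.90309)=-0.11289, 0.125×(-0.90309)=-0.11289, 0.125×(-0.90309)=-0.11289, 0.125×(-0.90309)=-0.11289, 0.125×(-0.90309)=-0.11289, 0.375×(-0.42597)=-0.15974.
Sum = -0.72417, so H' = 0.724.

0.724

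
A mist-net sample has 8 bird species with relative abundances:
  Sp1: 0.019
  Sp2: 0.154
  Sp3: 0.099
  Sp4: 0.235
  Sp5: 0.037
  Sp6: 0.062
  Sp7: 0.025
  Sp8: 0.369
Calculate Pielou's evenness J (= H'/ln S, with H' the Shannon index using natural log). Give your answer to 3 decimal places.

H' = −Σ pᵢ ln pᵢ = −((-0.07530) + (-0.28810) + (-0.22895) + (-0.34032) + (-0.12198) + (-0.17240) + (-0.09222) + (-0.36788)) = 1.68716 (working shown to 5 dp, full precision carried).
With S = 8 species, ln S = 2.07944, so J = 1.68716/2.07944 = 0.81135, i.e. 0.811 to 3 decimal places.

0.811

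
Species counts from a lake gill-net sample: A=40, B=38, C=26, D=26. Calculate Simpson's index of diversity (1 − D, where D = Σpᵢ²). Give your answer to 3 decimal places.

Total N = 40+38+26+26 = 130, so the proportions are 0.30769, 0.29231, 0.2, 0.2 (working shown to 5 dp, full precision carried).
D = 0.30769² + 0.29231² + 0.2² + 0.2² = 0.09467 + 0.08544 + 0.04000 + 0.04000 = 0.26012.
So 1 − D = 0.73988, i.e. 0.740 to 3 decimal places.

0.740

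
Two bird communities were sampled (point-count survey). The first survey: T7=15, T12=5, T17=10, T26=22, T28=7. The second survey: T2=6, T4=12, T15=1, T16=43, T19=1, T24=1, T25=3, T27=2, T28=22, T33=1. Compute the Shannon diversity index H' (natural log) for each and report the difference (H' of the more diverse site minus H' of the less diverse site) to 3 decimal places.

0.054

The first survey: N=59, proportions 0.25424, 0.08475, 0.16949, 0.37288, 0.11864, giving H' = 1.47893 (working shown to 5 dp, full precision carried).
The second survey: N=92, proportions 0.06522, 0.13043, 0.01087, 0.46739, 0.01087, 0.01087, 0.03261, 0.02174, 0.23913, 0.01087, giving H' = 1.53281.
Difference = |1.47893 − 1.53281| = 0.05388, i.e. 0.054 to 3 decimal places.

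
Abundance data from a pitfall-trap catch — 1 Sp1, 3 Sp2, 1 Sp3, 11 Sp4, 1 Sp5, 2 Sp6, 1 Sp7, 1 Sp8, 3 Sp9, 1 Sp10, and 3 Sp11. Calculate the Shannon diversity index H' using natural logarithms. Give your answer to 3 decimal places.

Total N = 1+3+1+11+1+2+1+1+3+1+3 = 28, so the proportions are 0.03571, 0.10714, 0.03571, 0.39286, 0.03571, 0.07143, 0.03571, 0.03571, 0.10714, 0.03571, 0.10714 (working shown to 5 dp, full precision carried).
Each pᵢ ln pᵢ term: 0.03571×(-3.33220)=-0.11901, 0.10714×(-2.23359)=-0.23931, 0.03571×(-3.33220)=-0.11901, 0.39286×(-0.93431)=-0.36705, 0.03571×(-3.33220)=-0.11901, 0.07143×(-2.63906)=-0.18850, 0.03571×(-3.33220)=-0.11901, 0.03571×(-3.33220)=-0.11901, 0.10714×(-2.23359)=-0.23931, 0.03571×(-3.33220)=-0.11901, 0.10714×(-2.23359)=-0.23931.
Sum = -1.98754, so H' = 1.988.

1.988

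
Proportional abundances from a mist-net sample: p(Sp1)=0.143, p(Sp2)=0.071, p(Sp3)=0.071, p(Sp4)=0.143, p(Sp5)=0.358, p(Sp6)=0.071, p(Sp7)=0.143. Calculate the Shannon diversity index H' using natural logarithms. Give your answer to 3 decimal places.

1.766

Each pᵢ ln pᵢ term (working shown to 5 dp, full precision carried): 0.143×(-1.94491)=-0.27812, 0.071×(-2.64508)=-0.18780, 0.071×(-2.64508)=-0.18780, 0.143×(-1.94491)=-0.27812, 0.358×(-1.02722)=-0.36775, 0.071×(-2.64508)=-0.18780, 0.143×(-1.94491)=-0.27812.
Sum = -1.76551, so H' = 1.766.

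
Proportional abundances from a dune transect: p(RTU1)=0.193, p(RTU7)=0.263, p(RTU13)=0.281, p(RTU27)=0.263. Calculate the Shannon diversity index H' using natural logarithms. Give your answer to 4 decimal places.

1.3767

Each pᵢ ln pᵢ term (working shown to 6 dp, full precision carried): 0.193×(-1.645065)=-0.317498, 0.263×(-1.335601)=-0.351263, 0.281×(-1.269401)=-0.356702, 0.263×(-1.335601)=-0.351263.
Sum = -1.376725, so H' = 1.3767.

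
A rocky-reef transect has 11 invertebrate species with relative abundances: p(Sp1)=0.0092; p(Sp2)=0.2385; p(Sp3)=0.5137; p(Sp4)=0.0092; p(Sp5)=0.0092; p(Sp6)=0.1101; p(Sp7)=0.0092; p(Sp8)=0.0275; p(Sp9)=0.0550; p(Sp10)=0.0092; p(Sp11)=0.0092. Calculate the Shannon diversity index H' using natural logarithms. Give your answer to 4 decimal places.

Each pᵢ ln pᵢ term (working shown to 6 dp, full precision carried): 0.0092×(-4.688552)=-0.043135, 0.2385×(-1.433386)=-0.341863, 0.5137×(-0.666116)=-0.342184, 0.0092×(-4.688552)=-0.043135, 0.0092×(-4.688552)=-0.043135, 0.1101×(-2.206366)=-0.242921, 0.0092×(-4.688552)=-0.043135, 0.0275×(-3.593569)=-0.098823, 0.055×(-2.900422)=-0.159523, 0.0092×(-4.688552)=-0.043135, 0.0092×(-4.688552)=-0.043135.
Sum = -1.444122, so H' = 1.4441.

1.4441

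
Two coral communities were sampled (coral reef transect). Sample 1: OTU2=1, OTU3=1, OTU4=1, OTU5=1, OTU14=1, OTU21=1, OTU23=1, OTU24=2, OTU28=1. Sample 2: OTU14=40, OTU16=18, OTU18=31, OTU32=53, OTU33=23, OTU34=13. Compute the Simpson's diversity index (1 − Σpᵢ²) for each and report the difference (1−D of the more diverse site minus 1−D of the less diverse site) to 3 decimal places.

0.082

Sample 1: N=10, proportions 0.1, 0.1, 0.1, 0.1, 0.1, 0.1, 0.1, 0.2, 0.1, giving 1−D = 0.88000 (working shown to 5 dp, full precision carried).
Sample 2: N=178, proportions 0.22472, 0.10112, 0.17416, 0.29775, 0.12921, 0.07303, giving 1−D = 0.79826.
Difference = |0.88000 − 0.79826| = 0.08174, i.e. 0.082 to 3 decimal places.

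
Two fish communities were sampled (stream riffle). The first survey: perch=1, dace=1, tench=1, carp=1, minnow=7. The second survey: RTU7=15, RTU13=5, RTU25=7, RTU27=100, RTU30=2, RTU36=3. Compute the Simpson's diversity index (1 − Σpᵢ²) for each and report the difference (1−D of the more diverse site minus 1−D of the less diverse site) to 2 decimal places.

0.15

The first survey: N=11, proportions 0.0909, 0.0909, 0.0909, 0.0909, 0.6364, giving 1−D = 0.5620 (working shown to 4 dp, full precision carried).
The second survey: N=132, proportions 0.1136, 0.0379, 0.053, 0.7576, 0.0152, 0.0227, giving 1−D = 0.4082.
Difference = |0.5620 − 0.4082| = 0.1538, i.e. 0.15 to 2 decimal places.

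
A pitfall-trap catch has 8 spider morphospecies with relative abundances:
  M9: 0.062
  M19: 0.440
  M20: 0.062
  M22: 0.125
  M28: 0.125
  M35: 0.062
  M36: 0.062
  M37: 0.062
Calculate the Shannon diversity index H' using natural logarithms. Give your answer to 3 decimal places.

1.743

Each pᵢ ln pᵢ term (working shown to 5 dp, full precision carried): 0.062×(-2.78062)=-0.17240, 0.44×(-0.82098)=-0.36123, 0.062×(-2.78062)=-0.17240, 0.125×(-2.07944)=-0.25993, 0.125×(-2.07944)=-0.25993, 0.062×(-2.78062)=-0.17240, 0.062×(-2.78062)=-0.17240, 0.062×(-2.78062)=-0.17240.
Sum = -1.74308, so H' = 1.743.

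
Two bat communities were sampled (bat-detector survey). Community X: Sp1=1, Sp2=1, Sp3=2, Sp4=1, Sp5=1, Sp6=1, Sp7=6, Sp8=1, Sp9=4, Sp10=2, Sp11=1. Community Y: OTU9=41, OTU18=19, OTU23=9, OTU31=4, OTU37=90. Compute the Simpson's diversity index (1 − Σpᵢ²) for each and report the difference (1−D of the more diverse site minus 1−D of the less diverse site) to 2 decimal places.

Community X: N=21, proportions 0.047619, 0.047619, 0.0952381, 0.047619, 0.047619, 0.047619, 0.2857143, 0.047619, 0.1904762, 0.0952381, 0.047619, giving 1−D = 0.8480726 (working shown to 7 dp, full precision carried).
Community Y: N=163, proportions 0.2515337, 0.1165644, 0.0552147, 0.0245399, 0.5521472, giving 1−D = 0.6146261.
Difference = |0.8480726 − 0.6146261| = 0.2334465, i.e. 0.23 to 2 decimal places.

0.23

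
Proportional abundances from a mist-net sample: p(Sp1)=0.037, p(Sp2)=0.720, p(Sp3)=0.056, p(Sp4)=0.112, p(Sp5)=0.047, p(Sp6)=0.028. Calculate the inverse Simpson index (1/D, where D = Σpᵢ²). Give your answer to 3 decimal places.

D = 0.037² + 0.72² + 0.056² + 0.112² + 0.047² + 0.028² = 0.001369 + 0.518400 + 0.003136 + 0.012544 + 0.002209 + 0.000784 = 0.538442 (working shown to 6 dp, full precision carried).
So 1/D = 1.85721, i.e. 1.857 to 3 decimal places.

1.857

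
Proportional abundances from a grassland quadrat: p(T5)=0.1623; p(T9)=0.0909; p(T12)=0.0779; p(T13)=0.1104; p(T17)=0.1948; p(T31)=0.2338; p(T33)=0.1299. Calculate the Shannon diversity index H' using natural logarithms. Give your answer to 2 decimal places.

Each pᵢ ln pᵢ term (working shown to 4 dp, full precision carried): 0.1623×(-1.8183)=-0.2951, 0.0909×(-2.3980)=-0.2180, 0.0779×(-2.5523)=-0.1988, 0.1104×(-2.2036)=-0.2433, 0.1948×(-1.6358)=-0.3187, 0.2338×(-1.4533)=-0.3398, 0.1299×(-2.0410)=-0.2651.
Sum = -1.8788, so H' = 1.88.

1.88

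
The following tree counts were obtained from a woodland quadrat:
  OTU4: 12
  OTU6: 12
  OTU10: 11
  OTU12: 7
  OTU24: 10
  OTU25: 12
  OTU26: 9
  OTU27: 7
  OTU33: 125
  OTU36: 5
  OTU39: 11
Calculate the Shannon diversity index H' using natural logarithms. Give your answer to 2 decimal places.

1.67

Total N = 12+12+11+7+10+12+9+7+125+5+11 = 221, so the proportions are 0.0543, 0.0543, 0.0498, 0.0317, 0.0452, 0.0543, 0.0407, 0.0317, 0.5656, 0.0226, 0.0498 (working shown to 4 dp, full precision carried).
Each pᵢ ln pᵢ term: 0.0543×(-2.9133)=-0.1582, 0.0543×(-2.9133)=-0.1582, 0.0498×(-3.0003)=-0.1493, 0.0317×(-3.4523)=-0.1093, 0.0452×(-3.0956)=-0.1401, 0.0543×(-2.9133)=-0.1582, 0.0407×(-3.2009)=-0.1304, 0.0317×(-3.4523)=-0.1093, 0.5656×(-0.5698)=-0.3223, 0.0226×(-3.7887)=-0.0857, 0.0498×(-3.0003)=-0.1493.
Sum = -1.6704, so H' = 1.67.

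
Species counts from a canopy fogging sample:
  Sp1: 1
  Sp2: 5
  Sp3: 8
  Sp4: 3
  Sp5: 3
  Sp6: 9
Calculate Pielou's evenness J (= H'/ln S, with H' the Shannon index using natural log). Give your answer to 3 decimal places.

Total N = 1+5+8+3+3+9 = 29, so the proportions are 0.03448, 0.17241, 0.27586, 0.10345, 0.10345, 0.31034 (working shown to 5 dp, full precision carried).
H' = −Σ pᵢ ln pᵢ = −((-0.11611) + (-0.30308) + (-0.35527) + (-0.23469) + (-0.23469) + (-0.36313)) = 1.60697.
With S = 6 species, ln S = 1.79176, so J = 1.60697/1.79176 = 0.89687, i.e. 0.897 to 3 decimal places.

0.897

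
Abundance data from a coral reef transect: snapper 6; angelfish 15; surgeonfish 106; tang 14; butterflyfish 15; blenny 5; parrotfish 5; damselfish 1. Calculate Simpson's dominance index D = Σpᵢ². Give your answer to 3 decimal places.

Total N = 6+15+106+14+15+5+5+1 = 167, so the proportions are 0.03593, 0.08982, 0.63473, 0.08383, 0.08982, 0.02994, 0.02994, 0.00599 (working shown to 5 dp, full precision carried).
D = 0.03593² + 0.08982² + 0.63473² + 0.08383² + 0.08982² + 0.02994² + 0.02994² + 0.00599² = 0.00129 + 0.00807 + 0.40288 + 0.00703 + 0.00807 + 0.00090 + 0.00090 + 0.00004 = 0.42917.
To 3 decimal places, D = 0.429.

0.429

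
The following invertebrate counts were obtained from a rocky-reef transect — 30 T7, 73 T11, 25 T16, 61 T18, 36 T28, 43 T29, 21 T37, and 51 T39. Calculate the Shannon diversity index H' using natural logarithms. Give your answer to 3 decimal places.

Total N = 30+73+25+61+36+43+21+51 = 340, so the proportions are 0.08824, 0.21471, 0.07353, 0.17941, 0.10588, 0.12647, 0.06176, 0.15 (working shown to 5 dp, full precision carried).
Each pᵢ ln pᵢ term: 0.08824×(-2.42775)=-0.21421, 0.21471×(-1.53849)=-0.33032, 0.07353×(-2.61007)=-0.19192, 0.17941×(-1.71807)=-0.30824, 0.10588×(-2.24543)=-0.23775, 0.12647×(-2.06775)=-0.26151, 0.06176×(-2.78442)=-0.17198, 0.15×(-1.89712)=-0.28457.
Sum = -2.00050, so H' = 2.001.

2.001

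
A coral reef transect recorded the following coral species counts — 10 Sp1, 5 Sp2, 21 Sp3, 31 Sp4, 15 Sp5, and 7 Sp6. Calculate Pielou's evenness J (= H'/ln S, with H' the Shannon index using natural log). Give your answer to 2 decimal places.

0.90

Total N = 10+5+21+31+15+7 = 89, so the proportions are 0.1124, 0.0562, 0.236, 0.3483, 0.1685, 0.0787 (working shown to 4 dp, full precision carried).
H' = −Σ pᵢ ln pᵢ = −((-0.2456) + (-0.1618) + (-0.3407) + (-0.3673) + (-0.3001) + (-0.2000)) = 1.6156.
With S = 6 species, ln S = 1.7918, so J = 1.6156/1.7918 = 0.9017, i.e. 0.90 to 2 decimal places.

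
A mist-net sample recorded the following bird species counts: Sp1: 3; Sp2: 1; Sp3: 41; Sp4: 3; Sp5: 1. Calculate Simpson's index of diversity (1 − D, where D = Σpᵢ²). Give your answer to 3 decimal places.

0.292

Total N = 3+1+41+3+1 = 49, so the proportions are 0.06122, 0.02041, 0.83673, 0.06122, 0.02041 (working shown to 5 dp, full precision carried).
D = 0.06122² + 0.02041² + 0.83673² + 0.06122² + 0.02041² = 0.00375 + 0.00042 + 0.70012 + 0.00375 + 0.00042 = 0.70845.
So 1 − D = 0.29155, i.e. 0.292 to 3 decimal places.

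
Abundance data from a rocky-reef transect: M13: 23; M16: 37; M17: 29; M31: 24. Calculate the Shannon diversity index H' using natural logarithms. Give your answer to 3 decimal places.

1.368

Total N = 23+37+29+24 = 113, so the proportions are 0.20354, 0.32743, 0.25664, 0.21239 (working shown to 5 dp, full precision carried).
Each pᵢ ln pᵢ term: 0.20354×(-1.59189)=-0.32401, 0.32743×(-1.11647)=-0.36557, 0.25664×(-1.36009)=-0.34905, 0.21239×(-1.54933)=-0.32906.
Sum = -1.36770, so H' = 1.368.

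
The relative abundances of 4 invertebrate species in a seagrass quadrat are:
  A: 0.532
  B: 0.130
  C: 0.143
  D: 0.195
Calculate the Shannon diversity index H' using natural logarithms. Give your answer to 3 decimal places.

1.198

Each pᵢ ln pᵢ term (working shown to 5 dp, full precision carried): 0.532×(-0.63111)=-0.33575, 0.13×(-2.04022)=-0.26523, 0.143×(-1.94491)=-0.27812, 0.195×(-1.63476)=-0.31878.
Sum = -1.19788, so H' = 1.198.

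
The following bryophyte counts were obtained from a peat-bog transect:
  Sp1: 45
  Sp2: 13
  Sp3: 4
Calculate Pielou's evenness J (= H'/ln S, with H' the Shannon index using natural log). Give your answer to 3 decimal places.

0.671

Total N = 45+13+4 = 62, so the proportions are 0.72581, 0.20968, 0.06452 (working shown to 5 dp, full precision carried).
H' = −Σ pᵢ ln pᵢ = −((-0.23260) + (-0.32755) + (-0.17683)) = 0.73698.
With S = 3 species, ln S = 1.09861, so J = 0.73698/1.09861 = 0.67083, i.e. 0.671 to 3 decimal places.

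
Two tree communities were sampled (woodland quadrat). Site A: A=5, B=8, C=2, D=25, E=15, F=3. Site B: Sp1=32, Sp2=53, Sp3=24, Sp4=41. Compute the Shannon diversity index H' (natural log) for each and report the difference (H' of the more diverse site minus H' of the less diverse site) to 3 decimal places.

0.121

Site A: N=58, proportions 0.08621, 0.13793, 0.03448, 0.43103, 0.25862, 0.05172, giving H' = 1.46635 (working shown to 5 dp, full precision carried).
Site B: N=150, proportions 0.21333, 0.35333, 0.16, 0.27333, giving H' = 1.34491.
Difference = |1.46635 − 1.34491| = 0.12144, i.e. 0.121 to 3 decimal places.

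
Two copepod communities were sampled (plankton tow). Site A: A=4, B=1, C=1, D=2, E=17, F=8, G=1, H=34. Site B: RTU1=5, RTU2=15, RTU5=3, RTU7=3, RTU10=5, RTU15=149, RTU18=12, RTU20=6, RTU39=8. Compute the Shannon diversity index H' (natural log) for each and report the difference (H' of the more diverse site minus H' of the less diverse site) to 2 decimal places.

0.28

Site A: N=68, proportions 0.05882, 0.01471, 0.01471, 0.02941, 0.25, 0.11765, 0.01471, 0.5, giving H' = 1.40145 (working shown to 5 dp, full precision carried).
Site B: N=206, proportions 0.02427, 0.07282, 0.01456, 0.01456, 0.02427, 0.7233, 0.05825, 0.02913, 0.03883, giving H' = 1.12351.
Difference = |1.40145 − 1.12351| = 0.27794, i.e. 0.28 to 2 decimal places.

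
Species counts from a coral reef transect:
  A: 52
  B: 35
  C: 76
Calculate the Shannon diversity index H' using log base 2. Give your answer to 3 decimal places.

Total N = 52+35+76 = 163, so the proportions are 0.31902, 0.21472, 0.46626 (working shown to 5 dp, full precision carried).
Each pᵢ log₂ pᵢ term: 0.31902×(-1.64829)=-0.52583, 0.21472×(-2.21945)=-0.47657, 0.46626×(-1.10080)=-0.51326.
Sum = -1.51566, so H' = 1.516.

1.516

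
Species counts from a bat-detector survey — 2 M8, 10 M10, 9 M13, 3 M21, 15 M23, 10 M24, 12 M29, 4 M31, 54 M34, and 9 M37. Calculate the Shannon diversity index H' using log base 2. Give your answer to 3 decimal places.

2.698

Total N = 2+10+9+3+15+10+12+4+54+9 = 128, so the proportions are 0.01562, 0.07812, 0.07031, 0.02344, 0.11719, 0.07812, 0.09375, 0.03125, 0.42188, 0.07031 (working shown to 5 dp, full precision carried).
Each pᵢ log₂ pᵢ term: 0.01562×(-6.00000)=-0.09375, 0.07812×(-3.67807)=-0.28735, 0.07031×(-3.83007)=-0.26930, 0.02344×(-5.41504)=-0.12691, 0.11719×(-3.09311)=-0.36247, 0.07812×(-3.67807)=-0.28735, 0.09375×(-3.41504)=-0.32016, 0.03125×(-5.00000)=-0.15625, 0.42188×(-1.24511)=-0.52528, 0.07031×(-3.83007)=-0.26930.
Sum = -2.69813, so H' = 2.698.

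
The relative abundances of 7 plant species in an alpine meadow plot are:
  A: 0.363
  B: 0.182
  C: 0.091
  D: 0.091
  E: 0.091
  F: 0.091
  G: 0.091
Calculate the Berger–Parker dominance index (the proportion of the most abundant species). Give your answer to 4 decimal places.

The largest proportion is 0.363, i.e. d = 0.3630 to 4 decimal places.

0.3630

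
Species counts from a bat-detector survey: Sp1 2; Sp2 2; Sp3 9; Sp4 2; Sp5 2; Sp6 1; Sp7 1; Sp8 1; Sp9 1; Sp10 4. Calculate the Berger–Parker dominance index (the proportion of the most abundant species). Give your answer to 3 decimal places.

Total N = 2+2+9+2+2+1+1+1+1+4 = 25, so the proportions are 0.08, 0.08, 0.36, 0.08, 0.08, 0.04, 0.04, 0.04, 0.04, 0.16 (working shown to 5 dp, full precision carried).
The largest proportion is 0.36, i.e. d = 0.360 to 3 decimal places.

0.360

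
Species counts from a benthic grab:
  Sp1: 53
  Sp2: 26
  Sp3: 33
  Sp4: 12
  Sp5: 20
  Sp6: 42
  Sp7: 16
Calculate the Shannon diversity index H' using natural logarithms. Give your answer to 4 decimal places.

Total N = 53+26+33+12+20+42+16 = 202, so the proportions are 0.262376, 0.128713, 0.163366, 0.059406, 0.09901, 0.207921, 0.079208 (working shown to 6 dp, full precision carried).
Each pᵢ ln pᵢ term: 0.262376×(-1.337976)=-0.351053, 0.128713×(-2.050171)=-0.263883, 0.163366×(-1.811760)=-0.295981, 0.059406×(-2.823361)=-0.167724, 0.09901×(-2.312535)=-0.228964, 0.207921×(-1.570598)=-0.326560, 0.079208×(-2.535679)=-0.200846.
Sum = -1.835011, so H' = 1.8350.

1.8350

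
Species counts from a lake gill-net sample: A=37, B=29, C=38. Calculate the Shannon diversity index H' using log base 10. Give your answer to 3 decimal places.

Total N = 37+29+38 = 104, so the proportions are 0.35577, 0.27885, 0.36538 (working shown to 5 dp, full precision carried).
Each pᵢ log₁₀ pᵢ term: 0.35577×(-0.44883)=-0.15968, 0.27885×(-0.55464)=-0.15466, 0.36538×(-0.43725)=-0.15976.
Sum = -0.47410, so H' = 0.474.

0.474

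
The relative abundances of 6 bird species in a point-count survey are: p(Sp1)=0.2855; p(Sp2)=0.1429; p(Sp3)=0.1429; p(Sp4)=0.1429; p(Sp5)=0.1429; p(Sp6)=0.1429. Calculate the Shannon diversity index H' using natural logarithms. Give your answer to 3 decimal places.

Each pᵢ ln pᵢ term (working shown to 5 dp, full precision carried): 0.2855×(-1.25351)=-0.35788, 0.1429×(-1.94561)=-0.27803, 0.1429×(-1.94561)=-0.27803, 0.1429×(-1.94561)=-0.27803, 0.1429×(-1.94561)=-0.27803, 0.1429×(-1.94561)=-0.27803.
Sum = -1.74802, so H' = 1.748.

1.748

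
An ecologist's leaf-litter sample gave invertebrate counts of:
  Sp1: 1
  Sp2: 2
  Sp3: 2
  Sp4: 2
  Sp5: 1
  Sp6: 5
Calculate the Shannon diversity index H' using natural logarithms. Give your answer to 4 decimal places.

1.6260

Total N = 1+2+2+2+1+5 = 13, so the proportions are 0.076923, 0.153846, 0.153846, 0.153846, 0.076923, 0.384615 (working shown to 6 dp, full precision carried).
Each pᵢ ln pᵢ term: 0.076923×(-2.564949)=-0.197304, 0.153846×(-1.871802)=-0.287970, 0.153846×(-1.871802)=-0.287970, 0.153846×(-1.871802)=-0.287970, 0.076923×(-2.564949)=-0.197304, 0.384615×(-0.955511)=-0.367504.
Sum = -1.626021, so H' = 1.6260.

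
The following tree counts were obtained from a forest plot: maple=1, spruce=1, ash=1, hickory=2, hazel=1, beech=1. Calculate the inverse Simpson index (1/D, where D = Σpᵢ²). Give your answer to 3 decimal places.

5.444

Total N = 1+1+1+2+1+1 = 7, so the proportions are 0.1428571, 0.1428571, 0.1428571, 0.2857143, 0.1428571, 0.1428571 (working shown to 7 dp, full precision carried).
D = 0.1428571² + 0.1428571² + 0.1428571² + 0.2857143² + 0.1428571² + 0.1428571² = 0.0204082 + 0.0204082 + 0.0204082 + 0.0816327 + 0.0204082 + 0.0204082 = 0.1836735.
So 1/D = 5.44444, i.e. 5.444 to 3 decimal places.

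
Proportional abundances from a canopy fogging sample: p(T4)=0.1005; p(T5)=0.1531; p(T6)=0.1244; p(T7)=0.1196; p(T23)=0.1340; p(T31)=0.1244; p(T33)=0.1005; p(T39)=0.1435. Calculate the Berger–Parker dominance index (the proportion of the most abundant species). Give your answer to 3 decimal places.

The largest proportion is 0.1531, i.e. d = 0.153 to 3 decimal places.

0.153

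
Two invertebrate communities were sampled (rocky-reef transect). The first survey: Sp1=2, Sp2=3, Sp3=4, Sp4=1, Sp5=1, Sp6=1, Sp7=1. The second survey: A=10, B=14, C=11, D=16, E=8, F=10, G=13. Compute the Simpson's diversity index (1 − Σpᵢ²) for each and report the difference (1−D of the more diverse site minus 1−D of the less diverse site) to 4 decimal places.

The first survey: N=13, proportions 0.153846, 0.230769, 0.307692, 0.076923, 0.076923, 0.076923, 0.076923, giving 1−D = 0.804734 (working shown to 6 dp, full precision carried).
The second survey: N=82, proportions 0.121951, 0.170732, 0.134146, 0.195122, 0.097561, 0.121951, 0.158537, giving 1−D = 0.850387.
Difference = |0.804734 − 0.850387| = 0.045653, i.e. 0.0457 to 4 decimal places.

0.0457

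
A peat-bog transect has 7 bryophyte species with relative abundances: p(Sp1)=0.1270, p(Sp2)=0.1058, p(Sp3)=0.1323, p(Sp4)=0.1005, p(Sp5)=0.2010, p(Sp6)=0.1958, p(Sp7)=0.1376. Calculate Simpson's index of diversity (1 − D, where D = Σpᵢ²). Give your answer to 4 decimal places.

D = 0.127² + 0.1058² + 0.1323² + 0.1005² + 0.201² + 0.1958² + 0.1376² = 0.016129 + 0.011194 + 0.017503 + 0.010100 + 0.040401 + 0.038338 + 0.018934 = 0.152599 (working shown to 6 dp, full precision carried).
So 1 − D = 0.847401, i.e. 0.8474 to 4 decimal places.

0.8474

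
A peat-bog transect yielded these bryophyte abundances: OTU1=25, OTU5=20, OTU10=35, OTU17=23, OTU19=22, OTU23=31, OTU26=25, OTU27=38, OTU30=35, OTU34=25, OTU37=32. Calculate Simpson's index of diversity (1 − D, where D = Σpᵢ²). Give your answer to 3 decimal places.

0.905

Total N = 25+20+35+23+22+31+25+38+35+25+32 = 311, so the proportions are 0.08039, 0.06431, 0.11254, 0.07395, 0.07074, 0.09968, 0.08039, 0.12219, 0.11254, 0.08039, 0.10289 (working shown to 5 dp, full precision carried).
D = 0.08039² + 0.06431² + 0.11254² + 0.07395² + 0.07074² + 0.09968² + 0.08039² + 0.12219² + 0.11254² + 0.08039² + 0.10289² = 0.00646 + 0.00414 + 0.01267 + 0.00547 + 0.00500 + 0.00994 + 0.00646 + 0.01493 + 0.01267 + 0.00646 + 0.01059 = 0.09478.
So 1 − D = 0.90522, i.e. 0.905 to 3 decimal places.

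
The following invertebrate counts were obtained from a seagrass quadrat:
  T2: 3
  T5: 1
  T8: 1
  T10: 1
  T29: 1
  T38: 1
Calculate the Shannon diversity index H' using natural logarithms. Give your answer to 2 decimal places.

Total N = 3+1+1+1+1+1 = 8, so the proportions are 0.375, 0.125, 0.125, 0.125, 0.125, 0.125 (working shown to 4 dp, full precision carried).
Each pᵢ ln pᵢ term: 0.375×(-0.9808)=-0.3678, 0.125×(-2.0794)=-0.2599, 0.125×(-2.0794)=-0.2599, 0.125×(-2.0794)=-0.2599, 0.125×(-2.0794)=-0.2599, 0.125×(-2.0794)=-0.2599.
Sum = -1.6675, so H' = 1.67.

1.67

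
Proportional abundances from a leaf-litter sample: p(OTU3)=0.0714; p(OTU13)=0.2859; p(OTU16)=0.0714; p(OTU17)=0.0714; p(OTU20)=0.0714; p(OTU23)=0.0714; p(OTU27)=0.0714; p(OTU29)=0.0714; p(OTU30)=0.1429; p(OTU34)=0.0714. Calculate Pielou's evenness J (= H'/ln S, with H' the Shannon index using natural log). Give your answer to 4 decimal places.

0.9310

H' = −Σ pᵢ ln pᵢ = −((-0.188457) + (-0.357979) + (-0.188457) + (-0.188457) + (-0.188457) + (-0.188457) + (-0.188457) + (-0.188457) + (-0.278028) + (-0.188457)) = 2.143665 (working shown to 6 dp, full precision carried).
With S = 10 species, ln S = 2.302585, so J = 2.143665/2.302585 = 0.930982, i.e. 0.9310 to 4 decimal places.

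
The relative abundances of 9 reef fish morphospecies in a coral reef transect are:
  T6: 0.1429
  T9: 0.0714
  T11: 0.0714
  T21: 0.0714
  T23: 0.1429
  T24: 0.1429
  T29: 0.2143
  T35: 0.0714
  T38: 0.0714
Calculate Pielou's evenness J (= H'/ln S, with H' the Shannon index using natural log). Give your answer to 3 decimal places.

H' = −Σ pᵢ ln pᵢ = −((-0.27803) + (-0.18846) + (-0.18846) + (-0.18846) + (-0.27803) + (-0.27803) + (-0.33010) + (-0.18846) + (-0.18846)) = 2.10647 (working shown to 5 dp, full precision carried).
With S = 9 species, ln S = 2.19722, so J = 2.10647/2.19722 = 0.95870, i.e. 0.959 to 3 decimal places.

0.959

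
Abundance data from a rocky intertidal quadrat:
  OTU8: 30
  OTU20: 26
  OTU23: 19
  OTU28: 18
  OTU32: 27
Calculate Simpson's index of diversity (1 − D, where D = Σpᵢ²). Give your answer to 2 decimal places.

0.79

Total N = 30+26+19+18+27 = 120, so the proportions are 0.25, 0.2167, 0.1583, 0.15, 0.225 (working shown to 4 dp, full precision carried).
D = 0.25² + 0.2167² + 0.1583² + 0.15² + 0.225² = 0.0625 + 0.0469 + 0.0251 + 0.0225 + 0.0506 = 0.2076.
So 1 − D = 0.7924, i.e. 0.79 to 2 decimal places.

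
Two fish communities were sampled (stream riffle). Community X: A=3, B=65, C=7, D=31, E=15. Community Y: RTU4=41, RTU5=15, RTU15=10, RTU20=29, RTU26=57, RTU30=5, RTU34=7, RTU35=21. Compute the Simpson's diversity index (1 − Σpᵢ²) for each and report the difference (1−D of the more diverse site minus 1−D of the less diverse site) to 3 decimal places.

Community X: N=121, proportions 0.02479, 0.53719, 0.05785, 0.2562, 0.12397, giving 1−D = 0.62646 (working shown to 5 dp, full precision carried).
Community Y: N=185, proportions 0.22162, 0.08108, 0.05405, 0.15676, 0.30811, 0.02703, 0.03784, 0.11351, giving 1−D = 0.80684.
Difference = |0.62646 − 0.80684| = 0.18038, i.e. 0.180 to 3 decimal places.

0.180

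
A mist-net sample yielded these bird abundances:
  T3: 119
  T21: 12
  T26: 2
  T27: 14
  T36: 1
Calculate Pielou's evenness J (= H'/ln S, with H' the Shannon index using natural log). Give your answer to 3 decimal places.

0.431

Total N = 119+12+2+14+1 = 148, so the proportions are 0.80405, 0.08108, 0.01351, 0.09459, 0.00676 (working shown to 5 dp, full precision carried).
H' = −Σ pᵢ ln pᵢ = −((-0.17536) + (-0.20370) + (-0.05816) + (-0.22307) + (-0.03376)) = 0.69405.
With S = 5 species, ln S = 1.60944, so J = 0.69405/1.60944 = 0.43124, i.e. 0.431 to 3 decimal places.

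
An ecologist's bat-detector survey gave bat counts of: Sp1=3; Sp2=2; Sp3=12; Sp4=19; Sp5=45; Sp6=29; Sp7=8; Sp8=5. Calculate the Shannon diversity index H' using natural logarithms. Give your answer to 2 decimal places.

1.69

Total N = 3+2+12+19+45+29+8+5 = 123, so the proportions are 0.0244, 0.0163, 0.0976, 0.1545, 0.3659, 0.2358, 0.065, 0.0407 (working shown to 4 dp, full precision carried).
Each pᵢ ln pᵢ term: 0.0244×(-3.7136)=-0.0906, 0.0163×(-4.1190)=-0.0670, 0.0976×(-2.3273)=-0.2271, 0.1545×(-1.8677)=-0.2885, 0.3659×(-1.0055)=-0.3679, 0.2358×(-1.4449)=-0.3407, 0.065×(-2.7327)=-0.1777, 0.0407×(-3.2027)=-0.1302.
Sum = -1.6896, so H' = 1.69.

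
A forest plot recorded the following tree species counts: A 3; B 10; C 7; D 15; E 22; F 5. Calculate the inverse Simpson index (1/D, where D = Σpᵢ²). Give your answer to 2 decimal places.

Total N = 3+10+7+15+22+5 = 62, so the proportions are 0.048387, 0.16129, 0.112903, 0.241935, 0.354839, 0.080645 (working shown to 6 dp, full precision carried).
D = 0.048387² + 0.16129² + 0.112903² + 0.241935² + 0.354839² + 0.080645² = 0.002341 + 0.026015 + 0.012747 + 0.058533 + 0.125911 + 0.006504 = 0.232050.
So 1/D = 4.3094, i.e. 4.31 to 2 decimal places.

4.31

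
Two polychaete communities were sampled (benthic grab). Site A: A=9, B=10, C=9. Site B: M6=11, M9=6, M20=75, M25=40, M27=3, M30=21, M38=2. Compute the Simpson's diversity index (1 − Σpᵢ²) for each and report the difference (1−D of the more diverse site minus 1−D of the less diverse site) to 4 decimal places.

0.0203

Site A: N=28, proportions 0.321429, 0.357143, 0.321429, giving 1−D = 0.665816 (working shown to 6 dp, full precision carried).
Site B: N=158, proportions 0.06962, 0.037975, 0.474684, 0.253165, 0.018987, 0.132911, 0.012658, giving 1−D = 0.686108.
Difference = |0.665816 − 0.686108| = 0.020292, i.e. 0.0203 to 4 decimal places.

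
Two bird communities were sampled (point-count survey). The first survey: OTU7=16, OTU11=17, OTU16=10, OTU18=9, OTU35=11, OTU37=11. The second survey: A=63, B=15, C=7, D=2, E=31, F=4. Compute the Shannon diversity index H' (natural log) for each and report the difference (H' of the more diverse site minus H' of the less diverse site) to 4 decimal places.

The first survey: N=74, proportions 0.216216, 0.22973, 0.135135, 0.121622, 0.148649, 0.148649, giving H' = 1.762435 (working shown to 6 dp, full precision carried).
The second survey: N=122, proportions 0.516393, 0.122951, 0.057377, 0.016393, 0.254098, 0.032787, giving H' = 1.290540.
Difference = |1.762435 − 1.290540| = 0.471895, i.e. 0.4719 to 4 decimal places.

0.4719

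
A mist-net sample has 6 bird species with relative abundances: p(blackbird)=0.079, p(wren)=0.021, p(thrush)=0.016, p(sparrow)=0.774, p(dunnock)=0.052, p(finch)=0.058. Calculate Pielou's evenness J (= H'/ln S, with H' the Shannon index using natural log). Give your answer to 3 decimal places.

H' = −Σ pᵢ ln pᵢ = −((-0.20053) + (-0.08113) + (-0.06616) + (-0.19829) + (-0.15374) + (-0.16514)) = 0.86499 (working shown to 5 dp, full precision carried).
With S = 6 species, ln S = 1.79176, so J = 0.86499/1.79176 = 0.48276, i.e. 0.483 to 3 decimal places.

0.483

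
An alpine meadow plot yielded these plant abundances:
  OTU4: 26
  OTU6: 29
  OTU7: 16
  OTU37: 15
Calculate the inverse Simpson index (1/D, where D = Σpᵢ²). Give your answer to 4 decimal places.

Total N = 26+29+16+15 = 86, so the proportions are 0.30232558, 0.3372093, 0.18604651, 0.1744186 (working shown to 8 dp, full precision carried).
D = 0.30232558² + 0.3372093² + 0.18604651² + 0.1744186² = 0.09140076 + 0.11371011 + 0.03461330 + 0.03042185 = 0.27014602.
So 1/D = 3.701702, i.e. 3.7017 to 4 decimal places.

3.7017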